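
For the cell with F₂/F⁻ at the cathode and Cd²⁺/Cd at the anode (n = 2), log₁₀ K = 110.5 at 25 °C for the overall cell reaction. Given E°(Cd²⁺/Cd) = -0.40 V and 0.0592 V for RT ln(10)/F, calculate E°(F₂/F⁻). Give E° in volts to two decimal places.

+2.87 V

E°cell = (0.0592/n)·log K = (0.0592/2)(110.5) = +3.271 V.
Since F₂/F⁻ is the cathode and Cd²⁺/Cd the anode, E°cell = E°(F₂/F⁻) − E°(Cd²⁺/Cd).
So E°(F₂/F⁻) = E°cell + E°(Cd²⁺/Cd) = +3.271 + (-0.40) = +2.87 V.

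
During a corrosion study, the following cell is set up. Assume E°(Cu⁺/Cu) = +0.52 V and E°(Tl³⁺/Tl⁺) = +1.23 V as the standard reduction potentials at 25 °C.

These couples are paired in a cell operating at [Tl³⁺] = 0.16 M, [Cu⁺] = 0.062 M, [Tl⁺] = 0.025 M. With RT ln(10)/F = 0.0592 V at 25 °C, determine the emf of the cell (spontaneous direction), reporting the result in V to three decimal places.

Tl³⁺/Tl⁺ is the cathode (higher E°), Cu⁺/Cu the anode: E°cell = +1.23 − (+0.52) = +0.71 V, n = 2.
Overall: Tl³⁺(aq) + 2 Cu(s) → Tl⁺(aq) + 2 Cu⁺(aq)
Q = [Tl⁺]·[Cu⁺]^2 / ([Tl³⁺]); log Q = -3.221.
E = E° − (0.0592/n) log Q = +0.71 − (0.0592/2)(-3.221) = +0.805 V.

+0.805 V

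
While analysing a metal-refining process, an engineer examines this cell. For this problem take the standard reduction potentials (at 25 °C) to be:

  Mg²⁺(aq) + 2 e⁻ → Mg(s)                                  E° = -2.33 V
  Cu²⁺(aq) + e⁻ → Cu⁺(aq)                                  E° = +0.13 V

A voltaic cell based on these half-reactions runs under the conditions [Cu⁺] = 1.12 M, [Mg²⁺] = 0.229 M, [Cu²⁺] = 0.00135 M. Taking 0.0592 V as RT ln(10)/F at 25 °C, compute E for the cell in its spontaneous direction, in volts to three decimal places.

+2.306 V

Cu²⁺/Cu⁺ is the cathode (higher E°), Mg²⁺/Mg the anode: E°cell = +0.13 − (-2.33) = +2.46 V, n = 2.
Overall: 2 Cu²⁺(aq) + Mg(s) → 2 Cu⁺(aq) + Mg²⁺(aq)
Q = [Cu⁺]^2·[Mg²⁺] / ([Cu²⁺]^2); log Q = 5.198.
E = E° − (0.0592/n) log Q = +2.46 − (0.0592/2)(5.198) = +2.306 V.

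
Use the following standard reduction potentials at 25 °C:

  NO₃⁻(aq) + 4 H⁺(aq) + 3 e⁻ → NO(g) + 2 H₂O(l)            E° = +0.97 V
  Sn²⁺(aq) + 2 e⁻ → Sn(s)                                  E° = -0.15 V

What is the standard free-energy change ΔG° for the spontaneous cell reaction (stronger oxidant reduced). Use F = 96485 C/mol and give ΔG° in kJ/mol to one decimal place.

NO₃⁻/NO (E° = +0.97 V) is the cathode; Sn²⁺/Sn (E° = -0.15 V) is the anode, so E°cell = +1.12 V.
Balancing electrons gives n = 6 (lcm of 3 and 2).
ΔG° = −nFE° = −(6)(96485)(+1.12) = -648,379 J = -648.4 kJ/mol.

-648.4 kJ/mol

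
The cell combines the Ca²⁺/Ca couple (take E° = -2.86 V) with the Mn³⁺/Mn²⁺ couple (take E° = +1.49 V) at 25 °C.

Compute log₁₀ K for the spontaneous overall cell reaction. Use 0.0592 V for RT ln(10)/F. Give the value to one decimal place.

Cathode: Mn³⁺/Mn²⁺; anode: Ca²⁺/Ca. E°cell = +4.35 V, n = 2.
log K = nE°cell / 0.0592 = (2)(+4.35) / 0.0592 = 147.0.

147.0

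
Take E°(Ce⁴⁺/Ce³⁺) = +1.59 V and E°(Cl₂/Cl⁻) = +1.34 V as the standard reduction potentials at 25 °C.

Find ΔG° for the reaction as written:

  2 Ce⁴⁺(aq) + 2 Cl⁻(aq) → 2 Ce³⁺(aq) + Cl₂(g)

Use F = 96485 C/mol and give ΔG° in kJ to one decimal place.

-48.2 kJ

As written, Ce⁴⁺/Ce³⁺ is reduced (cathode) and Cl₂/Cl⁻ is oxidised (anode), so E°cell = (+1.59) − (+1.34) = +0.25 V.
Balancing electrons gives n = 2.
ΔG° = −nFE° = −(2)(96485)(+0.25) = -48,242 J = -48.2 kJ.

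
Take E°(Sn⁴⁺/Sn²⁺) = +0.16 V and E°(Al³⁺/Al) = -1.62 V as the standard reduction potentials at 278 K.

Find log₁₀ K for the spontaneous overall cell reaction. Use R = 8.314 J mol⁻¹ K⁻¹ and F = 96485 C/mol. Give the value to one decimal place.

193.6

Cathode: Sn⁴⁺/Sn²⁺; anode: Al³⁺/Al. E°cell = (+0.16) − (-1.62) = +1.78 V, with n = 6.
ΔG° = −nFE° = −RT ln K, so ln K = nFE°/(RT) = (6)(96485)(+1.78) / ((8.314)(278)) = 445.837.
log₁₀ K = 445.837 / ln 10 = 193.6.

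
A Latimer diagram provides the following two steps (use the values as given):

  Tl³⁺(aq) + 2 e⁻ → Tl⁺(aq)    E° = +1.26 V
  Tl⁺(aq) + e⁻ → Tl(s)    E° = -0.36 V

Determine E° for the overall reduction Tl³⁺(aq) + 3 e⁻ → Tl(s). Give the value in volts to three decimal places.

+0.720 V

Standard free energies of sequential steps add: ΔG°₃ = ΔG°₁ + ΔG°₂, so n₃E°₃ = n₁E°₁ + n₂E°₂.
E°₃ = (2×+1.26 + 1×-0.36) / 3 = (+2.160) / 3 = +0.720 V.
Simply averaging or adding the two E° values would be wrong; the electron-weighted sum is required.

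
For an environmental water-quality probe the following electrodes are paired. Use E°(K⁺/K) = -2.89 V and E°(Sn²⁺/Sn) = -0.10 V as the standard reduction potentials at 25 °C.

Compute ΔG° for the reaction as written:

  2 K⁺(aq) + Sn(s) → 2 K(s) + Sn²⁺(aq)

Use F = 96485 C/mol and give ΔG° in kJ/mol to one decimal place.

+538.4 kJ/mol

As written, K⁺/K is reduced (cathode) and Sn²⁺/Sn is oxidised (anode), so E°cell = (-2.89) − (-0.10) = -2.79 V.
Balancing electrons gives n = 2.
ΔG° = −nFE° = −(2)(96485)(-2.79) = 538,386 J = +538.4 kJ/mol.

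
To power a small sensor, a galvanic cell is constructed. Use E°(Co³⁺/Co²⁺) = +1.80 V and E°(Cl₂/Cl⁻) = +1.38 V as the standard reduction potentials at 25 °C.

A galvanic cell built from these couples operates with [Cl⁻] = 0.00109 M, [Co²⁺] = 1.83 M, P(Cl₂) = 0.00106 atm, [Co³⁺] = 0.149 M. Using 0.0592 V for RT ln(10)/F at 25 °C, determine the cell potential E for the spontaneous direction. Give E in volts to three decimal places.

+0.268 V

Co³⁺/Co²⁺ is the cathode (higher E°), Cl₂/Cl⁻ the anode: E°cell = +1.80 − (+1.38) = +0.42 V, n = 2.
Overall: 2 Co³⁺(aq) + 2 Cl⁻(aq) → 2 Co²⁺(aq) + Cl₂(g)
Q = [Co²⁺]^2·P(Cl₂) / ([Co³⁺]^2·[Cl⁻]^2); log Q = 5.129.
E = E° − (0.0592/n) log Q = +0.42 − (0.0592/2)(5.129) = +0.268 V.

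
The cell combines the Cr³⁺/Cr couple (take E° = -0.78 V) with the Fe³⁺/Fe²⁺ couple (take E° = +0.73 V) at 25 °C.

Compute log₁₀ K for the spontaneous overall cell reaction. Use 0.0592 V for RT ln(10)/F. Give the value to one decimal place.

Cathode: Fe³⁺/Fe²⁺; anode: Cr³⁺/Cr. E°cell = +1.51 V, n = 3.
log K = nE°cell / 0.0592 = (3)(+1.51) / 0.0592 = 76.5.

76.5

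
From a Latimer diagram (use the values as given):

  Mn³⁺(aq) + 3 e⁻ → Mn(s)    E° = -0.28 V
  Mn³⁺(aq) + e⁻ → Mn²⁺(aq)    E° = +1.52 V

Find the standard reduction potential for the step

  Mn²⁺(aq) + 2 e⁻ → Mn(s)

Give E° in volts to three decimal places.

Sequential free energies add, so n₃E°₃ = n₁E°₁ + n₂E°₂.
With n₃ = 3, and the known step contributing 1×(+1.52) V, the unknown satisfies 2·E° = 3×(-0.28) − 1×(+1.52) = -2.360.
E° = -2.360 / 2 = -1.180 V.

-1.180 V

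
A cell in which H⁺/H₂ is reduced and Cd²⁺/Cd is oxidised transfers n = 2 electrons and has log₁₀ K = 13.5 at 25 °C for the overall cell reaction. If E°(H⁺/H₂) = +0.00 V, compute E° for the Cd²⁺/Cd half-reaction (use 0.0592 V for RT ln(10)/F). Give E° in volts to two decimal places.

E°cell = (0.0592/n)·log K = (0.0592/2)(13.5) = +0.400 V.
Since H⁺/H₂ is the cathode and Cd²⁺/Cd the anode, E°cell = E°(H⁺/H₂) − E°(Cd²⁺/Cd).
So E°(Cd²⁺/Cd) = E°(H⁺/H₂) − E°cell = (+0.00) − (+0.400) = -0.40 V.

-0.40 V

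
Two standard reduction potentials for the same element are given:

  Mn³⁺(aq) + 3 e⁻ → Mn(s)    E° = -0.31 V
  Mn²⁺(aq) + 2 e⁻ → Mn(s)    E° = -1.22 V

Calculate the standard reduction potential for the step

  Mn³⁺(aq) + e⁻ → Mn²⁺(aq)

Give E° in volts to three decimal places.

Sequential free energies add, so n₃E°₃ = n₁E°₁ + n₂E°₂.
With n₃ = 3, and the known step contributing 2×(-1.22) V, the unknown satisfies 1·E° = 3×(-0.31) − 2×(-1.22) = +1.510.
E° = +1.510 / 1 = +1.510 V.

+1.510 V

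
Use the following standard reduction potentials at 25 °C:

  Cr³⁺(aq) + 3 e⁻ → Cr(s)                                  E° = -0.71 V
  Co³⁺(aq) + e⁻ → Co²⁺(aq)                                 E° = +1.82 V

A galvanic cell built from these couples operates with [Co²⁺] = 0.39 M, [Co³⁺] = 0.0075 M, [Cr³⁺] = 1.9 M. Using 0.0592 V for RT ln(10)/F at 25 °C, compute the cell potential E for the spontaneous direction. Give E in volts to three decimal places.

Co³⁺/Co²⁺ is the cathode (higher E°), Cr³⁺/Cr the anode: E°cell = +1.82 − (-0.71) = +2.53 V, n = 3.
Overall: 3 Co³⁺(aq) + Cr(s) → 3 Co²⁺(aq) + Cr³⁺(aq)
Q = [Co²⁺]^3·[Cr³⁺] / ([Co³⁺]^3); log Q = 5.427.
E = E° − (0.0592/n) log Q = +2.53 − (0.0592/3)(5.427) = +2.423 V.

+2.423 V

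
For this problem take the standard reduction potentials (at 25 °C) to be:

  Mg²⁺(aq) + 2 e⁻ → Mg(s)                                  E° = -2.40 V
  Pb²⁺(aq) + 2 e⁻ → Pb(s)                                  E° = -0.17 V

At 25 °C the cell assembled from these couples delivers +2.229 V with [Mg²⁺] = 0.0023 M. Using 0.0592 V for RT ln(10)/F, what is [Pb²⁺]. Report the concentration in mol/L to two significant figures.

Pb²⁺/Pb is the cathode, Mg²⁺/Mg the anode: E°cell = +2.23 V, n = 2.
Overall reaction: Pb²⁺(aq) + Mg(s) → Pb(s) + Mg²⁺(aq); Q = [Mg²⁺]^1/[Pb²⁺]^1.
From E = E° − (0.0592/n) log Q: log Q = (E° − E)·n/0.0592 = (+2.23 − (+2.229))·2/0.0592 = 0.0338.
So 1·log[Pb²⁺] = 1·log(0.0023) − log Q = -2.6383 − (0.0338) = -2.6721; [Pb²⁺] = 10^(-2.6721) ≈ 0.0021 M.

0.0021 M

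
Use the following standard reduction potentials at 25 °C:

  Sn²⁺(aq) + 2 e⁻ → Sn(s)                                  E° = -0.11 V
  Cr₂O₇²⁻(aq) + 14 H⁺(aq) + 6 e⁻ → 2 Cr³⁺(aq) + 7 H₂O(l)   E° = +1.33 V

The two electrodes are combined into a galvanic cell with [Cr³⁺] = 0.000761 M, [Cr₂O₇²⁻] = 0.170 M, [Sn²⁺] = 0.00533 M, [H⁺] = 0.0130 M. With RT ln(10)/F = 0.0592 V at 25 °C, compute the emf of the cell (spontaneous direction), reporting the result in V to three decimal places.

Cr₂O₇²⁻/Cr³⁺ is the cathode (higher E°), Sn²⁺/Sn the anode: E°cell = +1.33 − (-0.11) = +1.44 V, n = 6.
Overall: Cr₂O₇²⁻(aq) + 14 H⁺(aq) + 3 Sn(s) → 2 Cr³⁺(aq) + 7 H₂O(l) + 3 Sn²⁺(aq)
Q = [Cr³⁺]^2·[Sn²⁺]^3 / ([Cr₂O₇²⁻]·[H⁺]^14); log Q = 14.117.
E = E° − (0.0592/n) log Q = +1.44 − (0.0592/6)(14.117) = +1.301 V.

+1.301 V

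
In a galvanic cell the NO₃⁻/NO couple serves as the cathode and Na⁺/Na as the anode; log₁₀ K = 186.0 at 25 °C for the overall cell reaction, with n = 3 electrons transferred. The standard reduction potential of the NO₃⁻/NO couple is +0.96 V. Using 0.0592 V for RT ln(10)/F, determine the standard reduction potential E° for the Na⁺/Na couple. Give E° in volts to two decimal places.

-2.71 V

E°cell = (0.0592/n)·log K = (0.0592/3)(186.0) = +3.670 V.
Since NO₃⁻/NO is the cathode and Na⁺/Na the anode, E°cell = E°(NO₃⁻/NO) − E°(Na⁺/Na).
So E°(Na⁺/Na) = E°(NO₃⁻/NO) − E°cell = (+0.96) − (+3.670) = -2.71 V.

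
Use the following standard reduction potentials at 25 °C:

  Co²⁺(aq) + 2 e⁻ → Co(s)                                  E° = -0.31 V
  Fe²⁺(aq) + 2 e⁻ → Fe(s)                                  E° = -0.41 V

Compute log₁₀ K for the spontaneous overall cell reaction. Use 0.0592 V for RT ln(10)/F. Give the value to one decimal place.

Cathode: Co²⁺/Co; anode: Fe²⁺/Fe. E°cell = +0.10 V, n = 2.
log K = nE°cell / 0.0592 = (2)(+0.10) / 0.0592 = 3.4.

3.4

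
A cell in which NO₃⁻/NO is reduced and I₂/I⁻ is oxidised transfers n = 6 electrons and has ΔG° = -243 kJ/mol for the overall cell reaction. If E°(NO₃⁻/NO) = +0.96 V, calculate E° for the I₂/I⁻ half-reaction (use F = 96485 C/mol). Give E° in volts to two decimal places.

E°cell = −ΔG°/(nF) = −(-243×10³)/((6)(96485)) = +0.420 V.
Since NO₃⁻/NO is the cathode and I₂/I⁻ the anode, E°cell = E°(NO₃⁻/NO) − E°(I₂/I⁻).
So E°(I₂/I⁻) = E°(NO₃⁻/NO) − E°cell = (+0.96) − (+0.420) = +0.54 V.

+0.54 V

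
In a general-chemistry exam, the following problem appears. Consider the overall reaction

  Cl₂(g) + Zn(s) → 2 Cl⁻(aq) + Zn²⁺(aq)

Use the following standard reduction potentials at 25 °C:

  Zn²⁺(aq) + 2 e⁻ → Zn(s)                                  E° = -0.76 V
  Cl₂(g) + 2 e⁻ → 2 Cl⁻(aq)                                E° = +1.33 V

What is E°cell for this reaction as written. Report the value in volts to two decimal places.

The Cl₂/Cl⁻ couple has the higher reduction potential, so it is the cathode; Zn²⁺/Zn is oxidised at the anode.
E°cell = E°(cathode) − E°(anode) = (+1.33) − (-0.76) = +2.09 V.

+2.09 V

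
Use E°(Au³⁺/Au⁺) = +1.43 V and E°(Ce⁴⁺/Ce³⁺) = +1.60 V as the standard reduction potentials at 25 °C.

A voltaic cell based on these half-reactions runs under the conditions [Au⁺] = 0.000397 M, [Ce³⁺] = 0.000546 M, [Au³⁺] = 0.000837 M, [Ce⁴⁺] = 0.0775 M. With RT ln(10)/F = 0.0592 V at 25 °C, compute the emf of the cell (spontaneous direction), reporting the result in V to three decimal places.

+0.288 V

Ce⁴⁺/Ce³⁺ is the cathode (higher E°), Au³⁺/Au⁺ the anode: E°cell = +1.60 − (+1.43) = +0.17 V, n = 2.
Overall: 2 Ce⁴⁺(aq) + Au⁺(aq) → 2 Ce³⁺(aq) + Au³⁺(aq)
Q = [Ce³⁺]^2·[Au³⁺] / ([Ce⁴⁺]^2·[Au⁺]); log Q = -3.980.
E = E° − (0.0592/n) log Q = +0.17 − (0.0592/2)(-3.980) = +0.288 V.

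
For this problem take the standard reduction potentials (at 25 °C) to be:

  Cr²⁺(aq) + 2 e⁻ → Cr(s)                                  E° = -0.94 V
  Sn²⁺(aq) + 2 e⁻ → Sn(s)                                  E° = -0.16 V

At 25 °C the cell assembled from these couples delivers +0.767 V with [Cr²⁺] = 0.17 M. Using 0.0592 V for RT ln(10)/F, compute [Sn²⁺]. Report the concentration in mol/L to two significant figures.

Sn²⁺/Sn is the cathode, Cr²⁺/Cr the anode: E°cell = +0.78 V, n = 2.
Overall reaction: Sn²⁺(aq) + Cr(s) → Sn(s) + Cr²⁺(aq); Q = [Cr²⁺]^1/[Sn²⁺]^1.
From E = E° − (0.0592/n) log Q: log Q = (E° − E)·n/0.0592 = (+0.78 − (+0.767))·2/0.0592 = 0.4392.
So 1·log[Sn²⁺] = 1·log(0.17) − log Q = -0.7696 − (0.4392) = -1.2088; [Sn²⁺] = 10^(-1.2088) ≈ 0.062 M.

0.062 M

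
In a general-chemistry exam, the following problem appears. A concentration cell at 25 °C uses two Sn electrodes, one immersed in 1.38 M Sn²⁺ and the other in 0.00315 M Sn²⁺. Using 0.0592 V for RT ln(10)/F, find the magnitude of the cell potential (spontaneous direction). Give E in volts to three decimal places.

+0.078 V

For a concentration cell E°cell = 0. The 1.38 M side is the cathode (reduction is favoured where [Sn²⁺] is higher).
With n = 2, E = −(0.0592/2) log([Sn²⁺]ₐₙ/[Sn²⁺]꜀ₐₜ) = −(0.0592/2) log(0.00315/1.38) = −(0.0592/2)(-2.642) = +0.078 V.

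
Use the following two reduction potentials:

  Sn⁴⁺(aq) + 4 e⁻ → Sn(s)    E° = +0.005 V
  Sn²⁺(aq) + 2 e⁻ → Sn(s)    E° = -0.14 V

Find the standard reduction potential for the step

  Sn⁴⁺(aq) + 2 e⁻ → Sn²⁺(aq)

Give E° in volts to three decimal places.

+0.150 V

Sequential free energies add, so n₃E°₃ = n₁E°₁ + n₂E°₂.
With n₃ = 4, and the known step contributing 2×(-0.14) V, the unknown satisfies 2·E° = 4×(+0.005) − 2×(-0.14) = +0.300.
E° = +0.300 / 2 = +0.150 V.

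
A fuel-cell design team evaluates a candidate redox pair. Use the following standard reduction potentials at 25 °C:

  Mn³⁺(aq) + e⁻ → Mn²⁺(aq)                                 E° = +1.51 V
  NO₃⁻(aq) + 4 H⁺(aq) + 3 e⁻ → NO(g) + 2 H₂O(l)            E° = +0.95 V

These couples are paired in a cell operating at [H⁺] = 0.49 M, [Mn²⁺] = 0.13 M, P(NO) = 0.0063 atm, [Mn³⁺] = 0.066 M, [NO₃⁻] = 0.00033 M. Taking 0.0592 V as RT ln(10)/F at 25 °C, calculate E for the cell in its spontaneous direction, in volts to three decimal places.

+0.592 V

Mn³⁺/Mn²⁺ is the cathode (higher E°), NO₃⁻/NO the anode: E°cell = +1.51 − (+0.95) = +0.56 V, n = 3.
Overall: 3 Mn³⁺(aq) + NO(g) + 2 H₂O(l) → 3 Mn²⁺(aq) + NO₃⁻(aq) + 4 H⁺(aq)
Q = [Mn²⁺]^3·[NO₃⁻]·[H⁺]^4 / ([Mn³⁺]^3·P(NO)); log Q = -1.637.
E = E° − (0.0592/n) log Q = +0.56 − (0.0592/3)(-1.637) = +0.592 V.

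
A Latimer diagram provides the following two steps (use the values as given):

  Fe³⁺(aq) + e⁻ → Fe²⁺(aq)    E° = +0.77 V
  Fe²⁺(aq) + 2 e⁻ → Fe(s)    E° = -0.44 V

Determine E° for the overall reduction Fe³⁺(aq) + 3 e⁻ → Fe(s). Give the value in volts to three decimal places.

Adding the free-energy changes (−nFE°) of the two steps gives −n₃FE°₃ = −n₁FE°₁ − n₂FE°₂.
E°₃ = (1×+0.77 + 2×-0.44) / 3 = (-0.110) / 3 = -0.037 V.

-0.037 V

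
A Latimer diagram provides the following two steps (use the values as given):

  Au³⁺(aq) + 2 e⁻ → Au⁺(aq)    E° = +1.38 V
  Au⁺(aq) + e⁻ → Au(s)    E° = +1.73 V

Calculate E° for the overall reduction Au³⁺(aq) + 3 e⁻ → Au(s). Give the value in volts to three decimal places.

Adding the free-energy changes (−nFE°) of the two steps gives −n₃FE°₃ = −n₁FE°₁ − n₂FE°₂.
E°₃ = (2×+1.38 + 1×+1.73) / 3 = (+4.490) / 3 = +1.497 V.

+1.497 V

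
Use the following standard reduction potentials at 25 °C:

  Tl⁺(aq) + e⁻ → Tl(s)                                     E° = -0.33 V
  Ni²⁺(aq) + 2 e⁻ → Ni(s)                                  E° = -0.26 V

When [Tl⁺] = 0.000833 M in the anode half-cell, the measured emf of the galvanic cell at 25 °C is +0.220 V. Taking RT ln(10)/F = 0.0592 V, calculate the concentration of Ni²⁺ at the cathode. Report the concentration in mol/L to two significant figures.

Ni²⁺/Ni is the cathode, Tl⁺/Tl the anode: E°cell = +0.07 V, n = 2.
Overall reaction: Ni²⁺(aq) + 2 Tl(s) → Ni(s) + 2 Tl⁺(aq); Q = [Tl⁺]^2/[Ni²⁺]^1.
From E = E° − (0.0592/n) log Q: log Q = (E° − E)·n/0.0592 = (+0.07 − (+0.220))·2/0.0592 = -5.0676.
So 1·log[Ni²⁺] = 2·log(0.000833) − log Q = -6.1587 − (-5.0676) = -1.0911; [Ni²⁺] = 10^(-1.0911) ≈ 0.081 M.

0.081 M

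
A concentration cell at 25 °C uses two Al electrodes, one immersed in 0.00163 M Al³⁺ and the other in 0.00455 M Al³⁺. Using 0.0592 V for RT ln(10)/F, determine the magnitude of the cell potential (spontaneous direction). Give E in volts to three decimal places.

For a concentration cell E°cell = 0. The 0.00455 M side is the cathode (reduction is favoured where [Al³⁺] is higher).
With n = 3, E = −(0.0592/3) log([Al³⁺]ₐₙ/[Al³⁺]꜀ₐₜ) = −(0.0592/3) log(0.00163/0.00455) = −(0.0592/3)(-0.446) = +0.009 V.

+0.009 V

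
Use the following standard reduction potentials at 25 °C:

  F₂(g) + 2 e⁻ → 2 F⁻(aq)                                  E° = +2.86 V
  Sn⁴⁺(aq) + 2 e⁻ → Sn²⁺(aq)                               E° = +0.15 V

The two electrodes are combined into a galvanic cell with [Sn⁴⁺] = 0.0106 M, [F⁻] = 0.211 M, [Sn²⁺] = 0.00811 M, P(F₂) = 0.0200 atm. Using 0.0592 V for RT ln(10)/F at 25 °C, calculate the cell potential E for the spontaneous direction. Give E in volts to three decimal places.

F₂/F⁻ is the cathode (higher E°), Sn⁴⁺/Sn²⁺ the anode: E°cell = +2.86 − (+0.15) = +2.71 V, n = 2.
Overall: F₂(g) + Sn²⁺(aq) → 2 F⁻(aq) + Sn⁴⁺(aq)
Q = [F⁻]^2·[Sn⁴⁺] / (P(F₂)·[Sn²⁺]); log Q = 0.464.
E = E° − (0.0592/n) log Q = +2.71 − (0.0592/2)(0.464) = +2.696 V.

+2.696 V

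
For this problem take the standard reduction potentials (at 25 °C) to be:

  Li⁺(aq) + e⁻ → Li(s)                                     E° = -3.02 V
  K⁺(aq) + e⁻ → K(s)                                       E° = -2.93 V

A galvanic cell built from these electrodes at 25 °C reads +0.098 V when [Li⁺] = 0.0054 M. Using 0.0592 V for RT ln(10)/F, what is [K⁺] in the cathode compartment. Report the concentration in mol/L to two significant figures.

0.0074 M

K⁺/K is the cathode, Li⁺/Li the anode: E°cell = +0.09 V, n = 1.
Overall reaction: K⁺(aq) + Li(s) → K(s) + Li⁺(aq); Q = [Li⁺]^1/[K⁺]^1.
From E = E° − (0.0592/n) log Q: log Q = (E° − E)·n/0.0592 = (+0.09 − (+0.098))·1/0.0592 = -0.1351.
So 1·log[K⁺] = 1·log(0.0054) − log Q = -2.2676 − (-0.1351) = -2.1325; [K⁺] = 10^(-2.1325) ≈ 0.0074 M.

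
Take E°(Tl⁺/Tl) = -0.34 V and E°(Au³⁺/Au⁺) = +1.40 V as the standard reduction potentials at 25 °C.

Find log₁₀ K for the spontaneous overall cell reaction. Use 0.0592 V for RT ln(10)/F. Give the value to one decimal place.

58.8

Cathode: Au³⁺/Au⁺; anode: Tl⁺/Tl. E°cell = +1.74 V, n = 2.
log K = nE°cell / 0.0592 = (2)(+1.74) / 0.0592 = 58.8.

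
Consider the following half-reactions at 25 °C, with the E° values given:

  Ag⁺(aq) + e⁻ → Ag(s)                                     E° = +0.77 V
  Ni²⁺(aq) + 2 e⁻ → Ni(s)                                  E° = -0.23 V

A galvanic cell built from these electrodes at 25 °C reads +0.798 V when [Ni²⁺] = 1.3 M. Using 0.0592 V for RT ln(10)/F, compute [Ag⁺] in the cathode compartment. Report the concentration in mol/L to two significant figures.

0.00044 M

Ag⁺/Ag is the cathode, Ni²⁺/Ni the anode: E°cell = +1.00 V, n = 2.
Overall reaction: 2 Ag⁺(aq) + Ni(s) → 2 Ag(s) + Ni²⁺(aq); Q = [Ni²⁺]^1/[Ag⁺]^2.
From E = E° − (0.0592/n) log Q: log Q = (E° − E)·n/0.0592 = (+1.00 − (+0.798))·2/0.0592 = 6.8243.
So 2·log[Ag⁺] = 1·log(1.3) − log Q = 0.1139 − (6.8243) = -6.7104; log[Ag⁺] = -6.7104 / 2 = -3.3552; [Ag⁺] = 10^(-3.3552) ≈ 0.00044 M.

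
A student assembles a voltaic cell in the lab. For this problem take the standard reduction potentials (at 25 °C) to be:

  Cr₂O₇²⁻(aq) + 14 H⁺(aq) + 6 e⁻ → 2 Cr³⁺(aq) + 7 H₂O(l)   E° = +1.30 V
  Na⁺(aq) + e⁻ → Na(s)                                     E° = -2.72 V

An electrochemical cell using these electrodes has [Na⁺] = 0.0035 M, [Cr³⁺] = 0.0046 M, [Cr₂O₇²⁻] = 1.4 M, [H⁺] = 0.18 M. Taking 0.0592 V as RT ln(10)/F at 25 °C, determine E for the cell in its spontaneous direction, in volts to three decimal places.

Cr₂O₇²⁻/Cr³⁺ is the cathode (higher E°), Na⁺/Na the anode: E°cell = +1.30 − (-2.72) = +4.02 V, n = 6.
Overall: Cr₂O₇²⁻(aq) + 14 H⁺(aq) + 6 Na(s) → 2 Cr³⁺(aq) + 7 H₂O(l) + 6 Na⁺(aq)
Q = [Cr³⁺]^2·[Na⁺]^6 / ([Cr₂O₇²⁻]·[H⁺]^14); log Q = -9.130.
E = E° − (0.0592/n) log Q = +4.02 − (0.0592/6)(-9.130) = +4.110 V.

+4.110 V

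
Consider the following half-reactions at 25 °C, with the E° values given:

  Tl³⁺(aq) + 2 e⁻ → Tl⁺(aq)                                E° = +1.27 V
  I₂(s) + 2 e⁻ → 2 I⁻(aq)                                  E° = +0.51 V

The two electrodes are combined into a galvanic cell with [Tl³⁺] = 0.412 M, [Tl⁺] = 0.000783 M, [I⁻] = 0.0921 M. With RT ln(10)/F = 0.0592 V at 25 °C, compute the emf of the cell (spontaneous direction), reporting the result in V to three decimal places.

+0.779 V

Tl³⁺/Tl⁺ is the cathode (higher E°), I₂/I⁻ the anode: E°cell = +1.27 − (+0.51) = +0.76 V, n = 2.
Overall: Tl³⁺(aq) + 2 I⁻(aq) → Tl⁺(aq) + I₂(s)
Q = [Tl⁺] / ([Tl³⁺]·[I⁻]^2); log Q = -0.650.
E = E° − (0.0592/n) log Q = +0.76 − (0.0592/2)(-0.650) = +0.779 V.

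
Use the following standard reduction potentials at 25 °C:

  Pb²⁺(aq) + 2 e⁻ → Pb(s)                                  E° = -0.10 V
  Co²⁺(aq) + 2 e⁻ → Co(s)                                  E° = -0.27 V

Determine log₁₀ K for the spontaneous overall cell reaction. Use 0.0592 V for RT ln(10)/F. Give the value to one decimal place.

Cathode: Pb²⁺/Pb; anode: Co²⁺/Co. E°cell = +0.17 V, n = 2.
log K = nE°cell / 0.0592 = (2)(+0.17) / 0.0592 = 5.7.

5.7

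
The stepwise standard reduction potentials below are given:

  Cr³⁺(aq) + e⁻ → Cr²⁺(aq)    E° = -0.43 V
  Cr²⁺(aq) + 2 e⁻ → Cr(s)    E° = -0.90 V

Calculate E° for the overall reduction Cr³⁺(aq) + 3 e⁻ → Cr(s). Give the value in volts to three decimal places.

Since ΔG° = −nFE° is additive over sequential reductions, n₃E°₃ = n₁E°₁ + n₂E°₂.
E°₃ = (1×-0.43 + 2×-0.90) / 3 = (-2.230) / 3 = -0.743 V.

-0.743 V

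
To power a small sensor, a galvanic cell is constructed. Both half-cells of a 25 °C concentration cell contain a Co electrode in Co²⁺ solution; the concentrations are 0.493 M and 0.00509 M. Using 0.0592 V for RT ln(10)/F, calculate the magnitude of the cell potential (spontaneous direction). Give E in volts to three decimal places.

+0.059 V

For a concentration cell E°cell = 0. The 0.493 M side is the cathode (reduction is favoured where [Co²⁺] is higher).
With n = 2, E = −(0.0592/2) log([Co²⁺]ₐₙ/[Co²⁺]꜀ₐₜ) = −(0.0592/2) log(0.00509/0.493) = −(0.0592/2)(-1.986) = +0.059 V.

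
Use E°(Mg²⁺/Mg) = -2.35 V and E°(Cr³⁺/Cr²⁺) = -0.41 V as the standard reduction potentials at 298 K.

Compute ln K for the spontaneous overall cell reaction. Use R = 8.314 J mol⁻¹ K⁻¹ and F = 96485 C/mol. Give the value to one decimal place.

Cathode: Cr³⁺/Cr²⁺; anode: Mg²⁺/Mg. E°cell = (-0.41) − (-2.35) = +1.94 V, with n = 2.
ΔG° = −nFE° = −RT ln K, so ln K = nFE°/(RT) = (2)(96485)(+1.94) / ((8.314)(298)) = 151.100.

151.1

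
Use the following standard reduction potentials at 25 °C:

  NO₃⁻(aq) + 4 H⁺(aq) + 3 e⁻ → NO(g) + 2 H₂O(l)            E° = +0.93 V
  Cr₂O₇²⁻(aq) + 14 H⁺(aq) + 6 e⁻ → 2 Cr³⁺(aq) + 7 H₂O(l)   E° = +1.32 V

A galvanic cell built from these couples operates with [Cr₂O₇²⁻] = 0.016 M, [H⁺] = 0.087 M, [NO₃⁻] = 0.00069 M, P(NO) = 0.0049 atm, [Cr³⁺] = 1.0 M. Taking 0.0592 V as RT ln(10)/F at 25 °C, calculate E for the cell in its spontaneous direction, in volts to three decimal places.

Cr₂O₇²⁻/Cr³⁺ is the cathode (higher E°), NO₃⁻/NO the anode: E°cell = +1.32 − (+0.93) = +0.39 V, n = 6.
Overall: Cr₂O₇²⁻(aq) + 6 H⁺(aq) + 2 NO(g) → 2 Cr³⁺(aq) + 3 H₂O(l) + 2 NO₃⁻(aq)
Q = [Cr³⁺]^2·[NO₃⁻]^2 / ([Cr₂O₇²⁻]·[H⁺]^6·P(NO)^2); log Q = 6.456.
E = E° − (0.0592/n) log Q = +0.39 − (0.0592/6)(6.456) = +0.326 V.

+0.326 V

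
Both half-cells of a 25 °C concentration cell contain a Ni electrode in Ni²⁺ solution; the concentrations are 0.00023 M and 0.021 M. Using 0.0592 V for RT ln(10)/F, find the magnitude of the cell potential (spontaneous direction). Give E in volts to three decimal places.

+0.058 V

For a concentration cell E°cell = 0. The 0.021 M side is the cathode (reduction is favoured where [Ni²⁺] is higher).
With n = 2, E = −(0.0592/2) log([Ni²⁺]ₐₙ/[Ni²⁺]꜀ₐₜ) = −(0.0592/2) log(0.00023/0.021) = −(0.0592/2)(-1.960) = +0.058 V.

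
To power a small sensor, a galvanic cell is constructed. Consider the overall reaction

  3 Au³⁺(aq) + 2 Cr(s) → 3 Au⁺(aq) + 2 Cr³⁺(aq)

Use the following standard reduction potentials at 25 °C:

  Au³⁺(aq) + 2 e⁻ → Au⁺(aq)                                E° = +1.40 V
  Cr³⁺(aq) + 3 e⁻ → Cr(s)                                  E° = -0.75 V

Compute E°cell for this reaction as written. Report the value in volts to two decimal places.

+2.15 V

The Au³⁺/Au⁺ couple has the higher reduction potential, so it is the cathode; Cr³⁺/Cr is oxidised at the anode.
E°cell = E°(cathode) − E°(anode) = (+1.40) − (-0.75) = +2.15 V.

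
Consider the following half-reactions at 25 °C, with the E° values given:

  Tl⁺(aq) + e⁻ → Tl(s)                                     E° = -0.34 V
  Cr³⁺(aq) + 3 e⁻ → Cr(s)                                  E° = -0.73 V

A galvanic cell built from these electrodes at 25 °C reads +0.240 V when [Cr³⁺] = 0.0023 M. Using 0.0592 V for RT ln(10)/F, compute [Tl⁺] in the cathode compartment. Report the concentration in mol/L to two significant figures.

Tl⁺/Tl is the cathode, Cr³⁺/Cr the anode: E°cell = +0.39 V, n = 3.
Overall reaction: 3 Tl⁺(aq) + Cr(s) → 3 Tl(s) + Cr³⁺(aq); Q = [Cr³⁺]^1/[Tl⁺]^3.
From E = E° − (0.0592/n) log Q: log Q = (E° − E)·n/0.0592 = (+0.39 − (+0.240))·3/0.0592 = 7.6014.
So 3·log[Tl⁺] = 1·log(0.0023) − log Q = -2.6383 − (7.6014) = -10.2397; log[Tl⁺] = -10.2397 / 3 = -3.4132; [Tl⁺] = 10^(-3.4132) ≈ 0.00039 M.

0.00039 M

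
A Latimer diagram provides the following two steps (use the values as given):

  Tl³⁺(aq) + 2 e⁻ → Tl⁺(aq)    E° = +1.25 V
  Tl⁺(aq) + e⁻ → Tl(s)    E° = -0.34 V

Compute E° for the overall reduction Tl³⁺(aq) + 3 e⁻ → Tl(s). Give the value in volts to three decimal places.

+0.720 V

Since ΔG° = −nFE° is additive over sequential reductions, n₃E°₃ = n₁E°₁ + n₂E°₂.
E°₃ = (2×+1.25 + 1×-0.34) / 3 = (+2.160) / 3 = +0.720 V.
E° values themselves are not directly additive — weighting by electron count is essential.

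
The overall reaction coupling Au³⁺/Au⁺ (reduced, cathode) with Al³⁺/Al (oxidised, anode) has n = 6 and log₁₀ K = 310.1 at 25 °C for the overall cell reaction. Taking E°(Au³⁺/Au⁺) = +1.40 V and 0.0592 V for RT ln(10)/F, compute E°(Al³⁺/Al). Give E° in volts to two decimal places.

-1.66 V

E°cell = (0.0592/n)·log K = (0.0592/6)(310.1) = +3.060 V.
Since Au³⁺/Au⁺ is the cathode and Al³⁺/Al the anode, E°cell = E°(Au³⁺/Au⁺) − E°(Al³⁺/Al).
So E°(Al³⁺/Al) = E°(Au³⁺/Au⁺) − E°cell = (+1.40) − (+3.060) = -1.66 V.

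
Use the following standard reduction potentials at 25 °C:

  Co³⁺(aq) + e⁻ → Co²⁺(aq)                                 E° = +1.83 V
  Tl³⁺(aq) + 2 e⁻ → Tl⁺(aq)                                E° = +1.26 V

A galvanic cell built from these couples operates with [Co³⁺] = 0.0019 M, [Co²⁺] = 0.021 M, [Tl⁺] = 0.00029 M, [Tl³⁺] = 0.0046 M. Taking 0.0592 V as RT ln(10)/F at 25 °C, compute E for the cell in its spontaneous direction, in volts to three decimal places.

+0.473 V

Co³⁺/Co²⁺ is the cathode (higher E°), Tl³⁺/Tl⁺ the anode: E°cell = +1.83 − (+1.26) = +0.57 V, n = 2.
Overall: 2 Co³⁺(aq) + Tl⁺(aq) → 2 Co²⁺(aq) + Tl³⁺(aq)
Q = [Co²⁺]^2·[Tl³⁺] / ([Co³⁺]^2·[Tl⁺]); log Q = 3.287.
E = E° − (0.0592/n) log Q = +0.57 − (0.0592/2)(3.287) = +0.473 V.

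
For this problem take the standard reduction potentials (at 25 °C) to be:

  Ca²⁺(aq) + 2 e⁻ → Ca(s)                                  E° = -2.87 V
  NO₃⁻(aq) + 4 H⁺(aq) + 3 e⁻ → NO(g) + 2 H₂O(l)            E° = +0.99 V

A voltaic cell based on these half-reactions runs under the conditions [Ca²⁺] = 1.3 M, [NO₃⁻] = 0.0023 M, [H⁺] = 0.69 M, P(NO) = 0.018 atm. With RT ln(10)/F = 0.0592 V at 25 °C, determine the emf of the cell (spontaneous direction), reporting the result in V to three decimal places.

NO₃⁻/NO is the cathode (higher E°), Ca²⁺/Ca the anode: E°cell = +0.99 − (-2.87) = +3.86 V, n = 6.
Overall: 2 NO₃⁻(aq) + 8 H⁺(aq) + 3 Ca(s) → 2 NO(g) + 4 H₂O(l) + 3 Ca²⁺(aq)
Q = P(NO)^2·[Ca²⁺]^3 / ([NO₃⁻]^2·[H⁺]^8); log Q = 3.418.
E = E° − (0.0592/n) log Q = +3.86 − (0.0592/6)(3.418) = +3.826 V.

+3.826 V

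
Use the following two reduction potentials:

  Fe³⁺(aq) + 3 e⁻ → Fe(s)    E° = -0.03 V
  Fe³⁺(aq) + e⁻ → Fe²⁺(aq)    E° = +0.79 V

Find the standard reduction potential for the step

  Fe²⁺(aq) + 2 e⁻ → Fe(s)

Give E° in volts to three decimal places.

Sequential free energies add, so n₃E°₃ = n₁E°₁ + n₂E°₂.
With n₃ = 3, and the known step contributing 1×(+0.79) V, the unknown satisfies 2·E° = 3×(-0.03) − 1×(+0.79) = -0.880.
E° = -0.880 / 2 = -0.440 V.

-0.440 V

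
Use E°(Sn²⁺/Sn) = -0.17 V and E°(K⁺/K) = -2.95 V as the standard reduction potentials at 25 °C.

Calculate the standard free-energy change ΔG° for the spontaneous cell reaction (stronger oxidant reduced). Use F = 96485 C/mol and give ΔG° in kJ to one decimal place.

-536.5 kJ

Sn²⁺/Sn (E° = -0.17 V) is the cathode; K⁺/K (E° = -2.95 V) is the anode, so E°cell = +2.78 V.
Balancing electrons gives n = 2 (lcm of 2 and 1).
ΔG° = −nFE° = −(2)(96485)(+2.78) = -536,457 J = -536.5 kJ.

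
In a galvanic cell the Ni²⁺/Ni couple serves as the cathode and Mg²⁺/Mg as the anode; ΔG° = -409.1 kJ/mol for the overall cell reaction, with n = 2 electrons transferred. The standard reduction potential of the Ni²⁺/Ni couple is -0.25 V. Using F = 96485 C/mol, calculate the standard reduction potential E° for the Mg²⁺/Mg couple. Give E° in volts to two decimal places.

E°cell = −ΔG°/(nF) = −(-409.1×10³)/((2)(96485)) = +2.120 V.
Since Ni²⁺/Ni is the cathode and Mg²⁺/Mg the anode, E°cell = E°(Ni²⁺/Ni) − E°(Mg²⁺/Mg).
So E°(Mg²⁺/Mg) = E°(Ni²⁺/Ni) − E°cell = (-0.25) − (+2.120) = -2.37 V.

-2.37 V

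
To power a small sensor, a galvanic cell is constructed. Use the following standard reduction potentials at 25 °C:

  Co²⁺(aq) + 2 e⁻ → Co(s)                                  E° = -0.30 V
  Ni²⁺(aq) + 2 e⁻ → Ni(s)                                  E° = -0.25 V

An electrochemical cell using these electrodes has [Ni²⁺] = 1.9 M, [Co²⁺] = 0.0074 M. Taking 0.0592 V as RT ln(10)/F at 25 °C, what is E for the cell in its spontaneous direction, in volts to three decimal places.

+0.121 V

Ni²⁺/Ni is the cathode (higher E°), Co²⁺/Co the anode: E°cell = -0.25 − (-0.30) = +0.05 V, n = 2.
Overall: Ni²⁺(aq) + Co(s) → Ni(s) + Co²⁺(aq)
Q = [Co²⁺] / ([Ni²⁺]); log Q = -2.410.
E = E° − (0.0592/n) log Q = +0.05 − (0.0592/2)(-2.410) = +0.121 V.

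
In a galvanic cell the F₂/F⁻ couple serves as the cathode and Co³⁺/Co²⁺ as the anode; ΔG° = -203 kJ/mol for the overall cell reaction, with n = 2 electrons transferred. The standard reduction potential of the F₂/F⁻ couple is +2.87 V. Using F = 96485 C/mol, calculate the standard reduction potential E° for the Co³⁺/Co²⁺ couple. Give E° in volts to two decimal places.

E°cell = −ΔG°/(nF) = −(-203×10³)/((2)(96485)) = +1.052 V.
Since F₂/F⁻ is the cathode and Co³⁺/Co²⁺ the anode, E°cell = E°(F₂/F⁻) − E°(Co³⁺/Co²⁺).
So E°(Co³⁺/Co²⁺) = E°(F₂/F⁻) − E°cell = (+2.87) − (+1.052) = +1.82 V.

+1.82 V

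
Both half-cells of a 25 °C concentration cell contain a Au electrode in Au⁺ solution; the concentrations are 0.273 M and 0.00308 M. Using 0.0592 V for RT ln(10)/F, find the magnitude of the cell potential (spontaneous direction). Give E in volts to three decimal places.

+0.115 V

For a concentration cell E°cell = 0. The 0.273 M side is the cathode (reduction is favoured where [Au⁺] is higher).
With n = 1, E = −(0.0592/1) log([Au⁺]ₐₙ/[Au⁺]꜀ₐₜ) = −(0.0592/1) log(0.00308/0.273) = −(0.0592/1)(-1.948) = +0.115 V.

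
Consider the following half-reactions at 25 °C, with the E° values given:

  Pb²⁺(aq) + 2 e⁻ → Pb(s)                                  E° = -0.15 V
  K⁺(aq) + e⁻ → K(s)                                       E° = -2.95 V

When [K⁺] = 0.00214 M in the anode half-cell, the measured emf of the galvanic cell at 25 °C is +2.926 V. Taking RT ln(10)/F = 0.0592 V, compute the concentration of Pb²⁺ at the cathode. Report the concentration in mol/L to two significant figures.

0.083 M

Pb²⁺/Pb is the cathode, K⁺/K the anode: E°cell = +2.80 V, n = 2.
Overall reaction: Pb²⁺(aq) + 2 K(s) → Pb(s) + 2 K⁺(aq); Q = [K⁺]^2/[Pb²⁺]^1.
From E = E° − (0.0592/n) log Q: log Q = (E° − E)·n/0.0592 = (+2.80 − (+2.926))·2/0.0592 = -4.2568.
So 1·log[Pb²⁺] = 2·log(0.00214) − log Q = -5.3392 − (-4.2568) = -1.0824; [Pb²⁺] = 10^(-1.0824) ≈ 0.083 M.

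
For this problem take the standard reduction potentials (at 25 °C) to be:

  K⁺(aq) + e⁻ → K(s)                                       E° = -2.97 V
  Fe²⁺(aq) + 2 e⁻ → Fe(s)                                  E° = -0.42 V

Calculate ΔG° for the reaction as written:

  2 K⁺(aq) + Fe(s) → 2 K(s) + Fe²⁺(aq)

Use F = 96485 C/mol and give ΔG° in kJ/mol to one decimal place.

+492.1 kJ/mol

As written, K⁺/K is reduced (cathode) and Fe²⁺/Fe is oxidised (anode), so E°cell = (-2.97) − (-0.42) = -2.55 V.
Balancing electrons gives n = 2.
ΔG° = −nFE° = −(2)(96485)(-2.55) = 492,073 J = +492.1 kJ/mol.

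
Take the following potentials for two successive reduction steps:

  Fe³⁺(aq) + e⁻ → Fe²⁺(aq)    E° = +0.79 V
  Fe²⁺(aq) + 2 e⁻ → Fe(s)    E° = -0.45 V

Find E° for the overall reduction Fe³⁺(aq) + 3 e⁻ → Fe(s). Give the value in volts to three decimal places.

-0.037 V

Adding the free-energy changes (−nFE°) of the two steps gives −n₃FE°₃ = −n₁FE°₁ − n₂FE°₂.
E°₃ = (1×+0.79 + 2×-0.45) / 3 = (-0.110) / 3 = -0.037 V.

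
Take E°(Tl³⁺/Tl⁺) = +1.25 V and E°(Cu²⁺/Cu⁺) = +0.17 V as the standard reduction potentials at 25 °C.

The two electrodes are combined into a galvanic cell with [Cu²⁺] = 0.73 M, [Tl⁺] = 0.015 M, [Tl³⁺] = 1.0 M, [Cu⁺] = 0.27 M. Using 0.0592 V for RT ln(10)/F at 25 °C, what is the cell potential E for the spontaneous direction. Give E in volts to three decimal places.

Tl³⁺/Tl⁺ is the cathode (higher E°), Cu²⁺/Cu⁺ the anode: E°cell = +1.25 − (+0.17) = +1.08 V, n = 2.
Overall: Tl³⁺(aq) + 2 Cu⁺(aq) → Tl⁺(aq) + 2 Cu²⁺(aq)
Q = [Tl⁺]·[Cu²⁺]^2 / ([Tl³⁺]·[Cu⁺]^2); log Q = -0.960.
E = E° − (0.0592/n) log Q = +1.08 − (0.0592/2)(-0.960) = +1.108 V.

+1.108 V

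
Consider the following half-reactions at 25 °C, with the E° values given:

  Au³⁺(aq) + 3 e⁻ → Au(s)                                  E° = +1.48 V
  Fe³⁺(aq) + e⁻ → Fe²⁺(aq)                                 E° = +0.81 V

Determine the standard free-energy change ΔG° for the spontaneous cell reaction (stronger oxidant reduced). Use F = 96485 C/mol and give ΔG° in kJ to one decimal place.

-193.9 kJ

Au³⁺/Au (E° = +1.48 V) is the cathode; Fe³⁺/Fe²⁺ (E° = +0.81 V) is the anode, so E°cell = +0.67 V.
Balancing electrons gives n = 3 (lcm of 3 and 1).
ΔG° = −nFE° = −(3)(96485)(+0.67) = -193,935 J = -193.9 kJ.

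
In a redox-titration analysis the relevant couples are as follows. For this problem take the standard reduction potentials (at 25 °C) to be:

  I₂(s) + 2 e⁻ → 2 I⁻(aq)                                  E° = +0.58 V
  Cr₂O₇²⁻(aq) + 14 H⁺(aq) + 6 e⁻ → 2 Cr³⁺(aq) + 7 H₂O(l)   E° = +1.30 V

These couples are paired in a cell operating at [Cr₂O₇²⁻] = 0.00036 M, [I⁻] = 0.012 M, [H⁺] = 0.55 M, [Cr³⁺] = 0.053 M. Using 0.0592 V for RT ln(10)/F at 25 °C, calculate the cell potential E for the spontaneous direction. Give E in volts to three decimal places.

+0.562 V

Cr₂O₇²⁻/Cr³⁺ is the cathode (higher E°), I₂/I⁻ the anode: E°cell = +1.30 − (+0.58) = +0.72 V, n = 6.
Overall: Cr₂O₇²⁻(aq) + 14 H⁺(aq) + 6 I⁻(aq) → 2 Cr³⁺(aq) + 7 H₂O(l) + 3 I₂(s)
Q = [Cr³⁺]^2 / ([Cr₂O₇²⁻]·[H⁺]^14·[I⁻]^6); log Q = 16.052.
E = E° − (0.0592/n) log Q = +0.72 − (0.0592/6)(16.052) = +0.562 V.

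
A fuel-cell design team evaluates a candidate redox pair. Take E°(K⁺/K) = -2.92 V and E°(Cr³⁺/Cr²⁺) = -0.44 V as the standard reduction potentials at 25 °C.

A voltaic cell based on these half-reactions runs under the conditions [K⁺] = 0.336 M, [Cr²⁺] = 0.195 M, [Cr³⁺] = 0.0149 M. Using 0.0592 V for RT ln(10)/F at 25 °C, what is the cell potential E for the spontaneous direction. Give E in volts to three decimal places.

Cr³⁺/Cr²⁺ is the cathode (higher E°), K⁺/K the anode: E°cell = -0.44 − (-2.92) = +2.48 V, n = 1.
Overall: Cr³⁺(aq) + K(s) → Cr²⁺(aq) + K⁺(aq)
Q = [Cr²⁺]·[K⁺] / ([Cr³⁺]); log Q = 0.643.
E = E° − (0.0592/n) log Q = +2.48 − (0.0592/1)(0.643) = +2.442 V.

+2.442 V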